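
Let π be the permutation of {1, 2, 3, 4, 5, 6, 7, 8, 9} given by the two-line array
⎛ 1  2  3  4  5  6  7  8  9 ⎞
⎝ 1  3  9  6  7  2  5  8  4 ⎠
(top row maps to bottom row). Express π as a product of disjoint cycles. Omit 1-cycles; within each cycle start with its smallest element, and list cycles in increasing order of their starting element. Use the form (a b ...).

Start at 2 and follow images: 2 → 3 → 9 → 4 → 6 → 2, giving the cycle (2 3 9 4 6).
Repeating from the next unused element and collecting all non-trivial cycles gives (2 3 9 4 6)(5 7).

(2 3 9 4 6)(5 7)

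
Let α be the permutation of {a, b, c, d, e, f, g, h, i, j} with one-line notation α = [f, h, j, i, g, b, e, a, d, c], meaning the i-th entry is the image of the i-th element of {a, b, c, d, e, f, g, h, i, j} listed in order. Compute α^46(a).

b

Tracing a → f → … returns to a after 4 steps, so a lies in a 4-cycle (a f b h).
Since the cycle has length 4, α^46 acts on it the same as α^2 (46 mod 4 = 2).
Advancing 2 steps from a: a → f → b.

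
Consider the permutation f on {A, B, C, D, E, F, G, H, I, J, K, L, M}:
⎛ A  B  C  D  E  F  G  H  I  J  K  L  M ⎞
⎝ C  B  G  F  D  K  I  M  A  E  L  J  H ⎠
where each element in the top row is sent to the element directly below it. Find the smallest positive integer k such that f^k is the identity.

The disjoint-cycle form of f has cycle lengths 6, 4, 2, 1.
Since disjoint cycles commute, ord(f) = lcm(6, 4, 2) = 12.

12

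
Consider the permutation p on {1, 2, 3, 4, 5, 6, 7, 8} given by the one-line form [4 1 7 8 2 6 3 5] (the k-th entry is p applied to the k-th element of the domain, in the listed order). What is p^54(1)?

2

Tracing 1 → 4 → … returns to 1 after 5 steps, so 1 lies in a 5-cycle (1, 4, 8, 5, 2).
Powers repeat with period 5 on this cycle, and 54 mod 5 = 4, so p^54(1) = p^4(1).
Advancing 4 steps from 1: 1 → 4 → 8 → 5 → 2.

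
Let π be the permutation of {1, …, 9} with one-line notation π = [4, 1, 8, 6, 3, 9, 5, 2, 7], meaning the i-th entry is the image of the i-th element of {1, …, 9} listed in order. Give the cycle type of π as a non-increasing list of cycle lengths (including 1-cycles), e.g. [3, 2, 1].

The disjoint cycles are (1, 4, 6, 9, 7, 5, 3, 8, 2), with lengths 9 in non-increasing order.

[9]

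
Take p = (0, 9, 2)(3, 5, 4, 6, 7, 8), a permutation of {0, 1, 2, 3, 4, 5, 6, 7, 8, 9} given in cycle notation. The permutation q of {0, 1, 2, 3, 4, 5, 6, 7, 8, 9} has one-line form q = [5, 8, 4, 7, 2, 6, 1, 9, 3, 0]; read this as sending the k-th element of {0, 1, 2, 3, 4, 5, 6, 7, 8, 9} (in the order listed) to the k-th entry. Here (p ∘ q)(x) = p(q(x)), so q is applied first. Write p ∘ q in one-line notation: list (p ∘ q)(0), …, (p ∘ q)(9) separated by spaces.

(p ∘ q)(x) = p(q(x)). Computing each image: p(q(0)) = p(5) = 4, p(q(1)) = p(8) = 3, p(q(2)) = p(4) = 6, p(q(3)) = p(7) = 8, p(q(4)) = p(2) = 0, p(q(5)) = p(6) = 7, p(q(6)) = p(1) = 1, p(q(7)) = p(9) = 2, p(q(8)) = p(3) = 5, p(q(9)) = p(0) = 9.
Hence p ∘ q = [4 3 6 8 0 7 1 2 5 9].

4 3 6 8 0 7 1 2 5 9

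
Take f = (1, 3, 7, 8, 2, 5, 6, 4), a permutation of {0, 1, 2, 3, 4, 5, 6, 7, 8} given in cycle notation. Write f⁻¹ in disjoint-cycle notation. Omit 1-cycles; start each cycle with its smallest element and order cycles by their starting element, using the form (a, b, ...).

Inverting a permutation written in cycle notation just reverses the order within every cycle.
Reversing each cycle of f and rotating so the smallest element leads gives (1, 4, 6, 5, 2, 8, 7, 3).

(1, 4, 6, 5, 2, 8, 7, 3)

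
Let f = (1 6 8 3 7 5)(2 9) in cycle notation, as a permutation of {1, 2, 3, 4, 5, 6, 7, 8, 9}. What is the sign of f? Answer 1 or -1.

1

The cycle lengths are 6, 2, 1.
A cycle of length ℓ contributes ℓ−1 transpositions, so f is a product of 5 + 1 = 6 transpositions — even.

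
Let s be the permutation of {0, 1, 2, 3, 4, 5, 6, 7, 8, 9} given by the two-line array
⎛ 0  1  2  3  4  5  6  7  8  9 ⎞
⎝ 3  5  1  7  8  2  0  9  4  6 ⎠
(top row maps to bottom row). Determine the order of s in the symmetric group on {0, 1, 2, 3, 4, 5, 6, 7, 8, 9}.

30

The disjoint-cycle form of s has cycle lengths 5, 3, 2.
The order of s is the least common multiple of its cycle lengths: lcm(5, 3, 2) = 30.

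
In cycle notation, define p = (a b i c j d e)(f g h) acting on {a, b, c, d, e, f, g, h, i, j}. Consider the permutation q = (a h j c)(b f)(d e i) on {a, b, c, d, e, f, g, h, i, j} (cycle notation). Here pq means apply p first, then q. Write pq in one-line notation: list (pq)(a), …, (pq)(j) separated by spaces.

(pq)(x) = q(p(x)). Computing each image: q(p(a)) = q(b) = f, q(p(b)) = q(i) = d, q(p(c)) = q(j) = c, q(p(d)) = q(e) = i, q(p(e)) = q(a) = h, q(p(f)) = q(g) = g, q(p(g)) = q(h) = j, q(p(h)) = q(f) = b, q(p(i)) = q(c) = a, q(p(j)) = q(d) = e.
Hence pq = [f d c i h g j b a e].

f d c i h g j b a e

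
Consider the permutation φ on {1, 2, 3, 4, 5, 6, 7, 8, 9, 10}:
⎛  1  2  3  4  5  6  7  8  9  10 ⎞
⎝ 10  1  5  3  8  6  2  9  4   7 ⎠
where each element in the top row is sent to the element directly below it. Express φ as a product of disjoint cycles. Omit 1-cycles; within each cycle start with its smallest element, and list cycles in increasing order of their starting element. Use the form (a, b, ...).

Start at 1 and follow images: 1 → 10 → 7 → 2 → 1, giving the cycle (1, 10, 7, 2).
Repeating from the next unused element and collecting all non-trivial cycles gives (1, 10, 7, 2)(3, 5, 8, 9, 4).

(1, 10, 7, 2)(3, 5, 8, 9, 4)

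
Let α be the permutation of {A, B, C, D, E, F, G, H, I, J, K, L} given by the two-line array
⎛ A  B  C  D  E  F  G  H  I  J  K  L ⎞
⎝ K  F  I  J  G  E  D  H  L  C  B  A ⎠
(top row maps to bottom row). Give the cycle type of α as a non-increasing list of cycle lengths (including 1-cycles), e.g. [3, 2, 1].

[11, 1]

The disjoint cycles are (A K B F E G D J C I L)(H), with lengths 11, 1 in non-increasing order.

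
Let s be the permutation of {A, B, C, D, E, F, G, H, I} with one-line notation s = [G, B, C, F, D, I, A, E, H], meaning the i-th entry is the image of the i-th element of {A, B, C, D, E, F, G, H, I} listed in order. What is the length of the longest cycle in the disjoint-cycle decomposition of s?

5

Decomposing into disjoint cycles gives (A G)(D F I H E); the longest has length 5.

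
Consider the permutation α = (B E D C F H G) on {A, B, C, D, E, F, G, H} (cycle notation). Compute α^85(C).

C lies in the 7-cycle (B E D C F H G).
On a 7-cycle, α^7 is the identity, so α^85 = α^1 there (85 ≡ 1 mod 7).
Advancing 1 step from C: C → F.

F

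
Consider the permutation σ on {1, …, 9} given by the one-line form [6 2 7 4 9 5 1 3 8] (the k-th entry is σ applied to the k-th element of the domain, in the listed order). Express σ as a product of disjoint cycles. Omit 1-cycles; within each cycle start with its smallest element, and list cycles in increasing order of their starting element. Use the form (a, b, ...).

(1, 6, 5, 9, 8, 3, 7)

Iterating σ from 1 gives 1 → 6 → 5 → 9 → 8 → 3 → 7 → 1; that is the 7-cycle (1, 6, 5, 9, 8, 3, 7).
Repeating from the next unused element and collecting all non-trivial cycles gives (1, 6, 5, 9, 8, 3, 7).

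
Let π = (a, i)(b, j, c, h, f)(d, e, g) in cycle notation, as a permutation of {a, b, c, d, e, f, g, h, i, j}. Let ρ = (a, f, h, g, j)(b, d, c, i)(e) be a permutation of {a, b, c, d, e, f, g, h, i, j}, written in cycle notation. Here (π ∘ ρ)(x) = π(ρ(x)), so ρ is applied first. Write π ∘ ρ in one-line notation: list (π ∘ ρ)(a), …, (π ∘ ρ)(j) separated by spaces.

b e a h g f c d j i

For each element, apply ρ then π: a → f → b; b → d → e; c → i → a; d → c → h; e → e → g; f → h → f; g → j → c; h → g → d; i → b → j; j → a → i.
Collecting the images, π ∘ ρ = [b e a h g f c d j i].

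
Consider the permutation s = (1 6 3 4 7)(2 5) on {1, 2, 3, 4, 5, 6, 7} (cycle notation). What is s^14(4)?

3

4 lies in the 5-cycle (1 6 3 4 7).
Since the cycle has length 5, s^14 acts on it the same as s^4 (14 mod 5 = 4).
Advancing 4 steps from 4: 4 → 7 → 1 → 6 → 3.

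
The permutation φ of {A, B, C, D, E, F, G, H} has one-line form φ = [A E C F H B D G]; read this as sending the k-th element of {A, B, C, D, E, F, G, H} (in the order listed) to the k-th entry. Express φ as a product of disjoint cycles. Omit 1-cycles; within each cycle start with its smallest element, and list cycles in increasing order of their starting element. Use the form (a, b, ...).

(B, E, H, G, D, F)

Iterating φ from B gives B → E → H → G → D → F → B; that is the 6-cycle (B, E, H, G, D, F).
Repeating from the next unused element and collecting all non-trivial cycles gives (B, E, H, G, D, F).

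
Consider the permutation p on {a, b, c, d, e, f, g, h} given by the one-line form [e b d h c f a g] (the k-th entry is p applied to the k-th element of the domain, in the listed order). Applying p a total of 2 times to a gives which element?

c

Tracing a → e → … returns to a after 6 steps, so a lies in a 6-cycle (a e c d h g).
Advancing 2 steps from a: a → e → c.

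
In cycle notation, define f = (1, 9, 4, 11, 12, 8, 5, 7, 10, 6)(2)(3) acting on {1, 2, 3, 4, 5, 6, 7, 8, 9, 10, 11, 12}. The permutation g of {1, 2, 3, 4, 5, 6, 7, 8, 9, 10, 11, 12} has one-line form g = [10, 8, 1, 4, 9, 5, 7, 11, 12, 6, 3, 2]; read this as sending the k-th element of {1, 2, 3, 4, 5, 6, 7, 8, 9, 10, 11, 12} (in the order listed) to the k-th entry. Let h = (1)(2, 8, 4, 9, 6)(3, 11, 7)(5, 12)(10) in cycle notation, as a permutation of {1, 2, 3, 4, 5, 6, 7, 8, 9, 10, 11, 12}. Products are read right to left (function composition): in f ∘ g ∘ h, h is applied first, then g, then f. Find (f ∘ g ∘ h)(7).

Chase 7: h(7) = 3; g(3) = 1; f(1) = 9. Hence (f ∘ g ∘ h)(7) = 9.

9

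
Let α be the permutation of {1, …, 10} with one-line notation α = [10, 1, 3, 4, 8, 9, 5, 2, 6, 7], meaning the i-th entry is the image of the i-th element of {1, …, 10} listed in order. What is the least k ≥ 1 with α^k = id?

The disjoint-cycle form of α has cycle lengths 6, 2, 1, 1.
The order is lcm(6, 2) = 6.

6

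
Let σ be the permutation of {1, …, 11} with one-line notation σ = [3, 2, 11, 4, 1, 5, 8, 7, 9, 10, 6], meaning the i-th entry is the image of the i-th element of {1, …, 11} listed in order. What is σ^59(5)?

6

Tracing 5 → 1 → … returns to 5 after 5 steps, so 5 lies in a 5-cycle (1, 3, 11, 6, 5).
On a 5-cycle, σ^5 is the identity, so σ^59 = σ^4 there (59 ≡ 4 mod 5).
Advancing 4 steps from 5: 5 → 1 → 3 → 11 → 6.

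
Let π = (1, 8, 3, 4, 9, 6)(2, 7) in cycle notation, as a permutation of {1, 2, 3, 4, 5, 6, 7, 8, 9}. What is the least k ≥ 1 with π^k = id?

The cycle type of π is (6, 2, 1).
Since disjoint cycles commute, ord(π) = lcm(6, 2) = 6.

6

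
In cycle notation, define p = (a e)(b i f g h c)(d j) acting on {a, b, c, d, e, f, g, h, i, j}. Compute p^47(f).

f lies in the 6-cycle (b i f g h c).
Since the cycle has length 6, p^47 acts on it the same as p^5 (47 mod 6 = 5).
Advancing 5 steps from f: f → g → h → c → b → i.

i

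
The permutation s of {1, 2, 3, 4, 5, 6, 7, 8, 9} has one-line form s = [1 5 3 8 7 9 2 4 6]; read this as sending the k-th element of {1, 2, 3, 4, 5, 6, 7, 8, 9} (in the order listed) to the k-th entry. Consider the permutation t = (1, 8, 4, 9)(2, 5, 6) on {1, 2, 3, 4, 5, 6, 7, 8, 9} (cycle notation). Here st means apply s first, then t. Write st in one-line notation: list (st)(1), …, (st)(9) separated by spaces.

8 6 3 4 7 1 5 9 2

For each element, apply s then t: 1 → 1 → 8; 2 → 5 → 6; 3 → 3 → 3; 4 → 8 → 4; 5 → 7 → 7; 6 → 9 → 1; 7 → 2 → 5; 8 → 4 → 9; 9 → 6 → 2.
So st in one-line form is 8 6 3 4 7 1 5 9 2.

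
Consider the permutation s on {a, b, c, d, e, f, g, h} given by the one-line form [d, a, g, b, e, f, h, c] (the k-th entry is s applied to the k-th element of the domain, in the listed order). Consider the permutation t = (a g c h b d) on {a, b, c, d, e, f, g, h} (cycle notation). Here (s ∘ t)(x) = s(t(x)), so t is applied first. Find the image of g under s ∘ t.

g

(s ∘ t)(g) = s(t(g)). t(g) = c, then s(c) = g. So (s ∘ t)(g) = g.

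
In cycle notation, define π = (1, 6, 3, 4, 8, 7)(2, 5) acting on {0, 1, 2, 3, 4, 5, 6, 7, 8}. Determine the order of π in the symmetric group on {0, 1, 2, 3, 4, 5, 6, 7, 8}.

6

The cycle type of π is (6, 2, 1).
The order is lcm(6, 2) = 6.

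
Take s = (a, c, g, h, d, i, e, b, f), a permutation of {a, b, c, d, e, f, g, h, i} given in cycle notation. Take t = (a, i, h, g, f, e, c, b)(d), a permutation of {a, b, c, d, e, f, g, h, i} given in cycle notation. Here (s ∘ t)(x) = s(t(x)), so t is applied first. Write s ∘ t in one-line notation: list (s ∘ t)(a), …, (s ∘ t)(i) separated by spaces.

e c f i g b a h d

Chase each element through t then s: a → i → e; b → a → c; c → b → f; d → d → i; e → c → g; f → e → b; g → f → a; h → g → h; i → h → d.
Collecting the images, s ∘ t = [e c f i g b a h d].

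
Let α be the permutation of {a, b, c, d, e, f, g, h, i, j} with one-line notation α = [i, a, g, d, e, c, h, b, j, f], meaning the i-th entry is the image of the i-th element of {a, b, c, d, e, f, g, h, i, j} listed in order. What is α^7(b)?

h

Tracing b → a → … returns to b after 8 steps, so b lies in an 8-cycle (a, i, j, f, c, g, h, b).
Stepping 7 places around the cycle: b → a → i → j → f → c → g → h.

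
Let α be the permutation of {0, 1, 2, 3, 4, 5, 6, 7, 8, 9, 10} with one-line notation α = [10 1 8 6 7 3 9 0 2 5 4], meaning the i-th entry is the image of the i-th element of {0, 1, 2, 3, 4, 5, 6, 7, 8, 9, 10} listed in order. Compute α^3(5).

9

Tracing 5 → 3 → … returns to 5 after 4 steps, so 5 lies in a 4-cycle (3 6 9 5).
Advancing 3 steps from 5: 5 → 3 → 6 → 9.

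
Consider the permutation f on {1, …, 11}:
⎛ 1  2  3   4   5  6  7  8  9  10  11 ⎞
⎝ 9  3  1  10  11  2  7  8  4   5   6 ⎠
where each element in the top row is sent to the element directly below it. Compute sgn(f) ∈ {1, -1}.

1

In disjoint-cycle form the cycle lengths are 9, 1, 1.
A cycle of length ℓ contributes ℓ−1 transpositions, so f is a product of 8 transpositions — even.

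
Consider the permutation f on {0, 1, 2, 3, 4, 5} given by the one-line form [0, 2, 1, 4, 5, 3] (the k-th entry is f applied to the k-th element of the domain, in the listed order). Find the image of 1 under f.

2

1 is element number 2 of the domain, and entry number 2 of the one-line form is 2, so f(1) = 2.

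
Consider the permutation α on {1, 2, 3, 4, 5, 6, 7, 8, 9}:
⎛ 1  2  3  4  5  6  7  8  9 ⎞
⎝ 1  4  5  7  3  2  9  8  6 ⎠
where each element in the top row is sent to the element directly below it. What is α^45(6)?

Tracing 6 → 2 → … returns to 6 after 5 steps, so 6 lies in a 5-cycle (2, 4, 7, 9, 6).
Powers repeat with period 5 on this cycle, and 45 mod 5 = 0, so α^45(6) = α^0(6).
So α^45(6) = 6.

6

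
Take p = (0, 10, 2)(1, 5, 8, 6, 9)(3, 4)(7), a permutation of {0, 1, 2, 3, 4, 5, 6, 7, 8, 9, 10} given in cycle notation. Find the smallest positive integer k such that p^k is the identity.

30

The cycle type of p is (5, 3, 2, 1).
Since disjoint cycles commute, ord(p) = lcm(5, 3, 2) = 30.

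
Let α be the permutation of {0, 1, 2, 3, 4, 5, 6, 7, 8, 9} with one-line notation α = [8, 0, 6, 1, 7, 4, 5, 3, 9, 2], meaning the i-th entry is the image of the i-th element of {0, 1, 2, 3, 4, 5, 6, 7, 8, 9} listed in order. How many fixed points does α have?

No element satisfies α(x) = x, so there are 0 fixed points.

0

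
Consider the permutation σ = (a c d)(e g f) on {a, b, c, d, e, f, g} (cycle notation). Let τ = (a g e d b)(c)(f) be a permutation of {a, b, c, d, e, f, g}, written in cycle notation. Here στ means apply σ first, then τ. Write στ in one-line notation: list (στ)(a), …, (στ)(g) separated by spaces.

(στ)(x) = τ(σ(x)). Computing each image: τ(σ(a)) = τ(c) = c, τ(σ(b)) = τ(b) = a, τ(σ(c)) = τ(d) = b, τ(σ(d)) = τ(a) = g, τ(σ(e)) = τ(g) = e, τ(σ(f)) = τ(e) = d, τ(σ(g)) = τ(f) = f.
Hence στ = [c a b g e d f].

c a b g e d f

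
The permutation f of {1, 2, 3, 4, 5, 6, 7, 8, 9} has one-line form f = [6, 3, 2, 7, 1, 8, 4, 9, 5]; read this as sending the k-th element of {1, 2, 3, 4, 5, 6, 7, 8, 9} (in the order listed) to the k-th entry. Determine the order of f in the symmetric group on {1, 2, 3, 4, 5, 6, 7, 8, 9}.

The disjoint-cycle form of f has cycle lengths 5, 2, 2.
The order of f is the least common multiple of its cycle lengths: lcm(5, 2, 2) = 10.

10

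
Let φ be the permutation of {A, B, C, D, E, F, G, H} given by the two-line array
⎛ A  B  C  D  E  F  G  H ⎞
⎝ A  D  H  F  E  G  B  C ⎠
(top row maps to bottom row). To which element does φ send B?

D

The entry below B in the array is D, so φ(B) = D.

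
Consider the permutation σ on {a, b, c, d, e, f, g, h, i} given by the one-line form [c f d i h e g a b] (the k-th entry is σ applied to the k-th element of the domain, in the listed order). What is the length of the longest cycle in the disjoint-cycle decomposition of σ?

Decomposing into disjoint cycles gives (a c d i b f e h); the longest has length 8.

8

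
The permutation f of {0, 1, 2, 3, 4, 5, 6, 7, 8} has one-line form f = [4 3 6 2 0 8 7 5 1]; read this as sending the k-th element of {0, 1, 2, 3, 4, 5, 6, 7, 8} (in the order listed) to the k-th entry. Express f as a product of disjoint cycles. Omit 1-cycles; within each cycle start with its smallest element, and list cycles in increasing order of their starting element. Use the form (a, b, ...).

Iterating f from 0 gives 0 → 4 → 0; that is the 2-cycle (0, 4).
Continuing from each remaining unvisited element yields (0, 4)(1, 3, 2, 6, 7, 5, 8).

(0, 4)(1, 3, 2, 6, 7, 5, 8)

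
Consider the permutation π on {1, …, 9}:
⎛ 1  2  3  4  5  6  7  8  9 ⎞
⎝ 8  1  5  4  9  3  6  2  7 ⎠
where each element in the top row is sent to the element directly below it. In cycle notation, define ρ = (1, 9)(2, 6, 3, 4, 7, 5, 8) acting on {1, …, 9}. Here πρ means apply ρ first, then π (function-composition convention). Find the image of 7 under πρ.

(πρ)(7) = π(ρ(7)). ρ(7) = 5, then π(5) = 9. So (πρ)(7) = 9.

9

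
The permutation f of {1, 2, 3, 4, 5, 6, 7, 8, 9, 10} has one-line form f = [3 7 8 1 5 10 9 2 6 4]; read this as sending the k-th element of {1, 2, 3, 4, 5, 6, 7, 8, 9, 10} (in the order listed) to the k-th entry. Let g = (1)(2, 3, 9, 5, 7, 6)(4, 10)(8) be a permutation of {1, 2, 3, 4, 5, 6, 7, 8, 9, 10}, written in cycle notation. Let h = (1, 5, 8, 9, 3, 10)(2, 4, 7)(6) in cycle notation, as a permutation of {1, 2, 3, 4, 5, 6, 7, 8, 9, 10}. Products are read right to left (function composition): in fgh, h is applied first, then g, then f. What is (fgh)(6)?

7

(fgh)(6) = f(g(h(6))). h(6) = 6, then g(6) = 2, then f(2) = 7, so the result is 7.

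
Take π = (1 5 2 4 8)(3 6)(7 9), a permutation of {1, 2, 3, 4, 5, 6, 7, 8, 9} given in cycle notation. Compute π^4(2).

2 lies in the 5-cycle (1 5 2 4 8).
Advancing 4 steps from 2: 2 → 4 → 8 → 1 → 5.

5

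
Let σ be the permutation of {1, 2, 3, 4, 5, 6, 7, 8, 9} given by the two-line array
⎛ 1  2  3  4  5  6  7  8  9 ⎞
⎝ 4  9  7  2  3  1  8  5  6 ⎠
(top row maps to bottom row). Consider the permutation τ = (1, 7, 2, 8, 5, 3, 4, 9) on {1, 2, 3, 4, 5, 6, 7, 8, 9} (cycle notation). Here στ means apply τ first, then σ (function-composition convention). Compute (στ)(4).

τ(4) = 9, then σ(9) = 6; composing gives (στ)(4) = 6.

6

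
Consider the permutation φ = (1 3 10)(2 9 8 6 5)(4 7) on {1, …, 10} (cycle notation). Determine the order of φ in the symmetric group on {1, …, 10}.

The disjoint cycles have lengths 5, 3, 2.
The order of φ is the least common multiple of its cycle lengths: lcm(5, 3, 2) = 30.

30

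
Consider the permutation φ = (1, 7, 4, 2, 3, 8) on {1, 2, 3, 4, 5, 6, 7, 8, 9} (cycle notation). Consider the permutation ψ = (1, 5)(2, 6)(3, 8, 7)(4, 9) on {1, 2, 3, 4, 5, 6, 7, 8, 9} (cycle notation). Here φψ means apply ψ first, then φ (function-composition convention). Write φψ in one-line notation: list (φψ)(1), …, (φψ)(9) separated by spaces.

5 6 1 9 7 3 8 4 2

Chase each element through ψ then φ: 1 → 5 → 5; 2 → 6 → 6; 3 → 8 → 1; 4 → 9 → 9; 5 → 1 → 7; 6 → 2 → 3; 7 → 3 → 8; 8 → 7 → 4; 9 → 4 → 2.
So φψ in one-line form is 5 6 1 9 7 3 8 4 2.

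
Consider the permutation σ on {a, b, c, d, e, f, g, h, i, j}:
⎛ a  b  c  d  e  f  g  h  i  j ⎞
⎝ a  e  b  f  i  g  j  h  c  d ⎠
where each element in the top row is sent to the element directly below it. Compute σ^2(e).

c

Tracing e → i → … returns to e after 4 steps, so e lies in a 4-cycle (b e i c).
Advancing 2 steps from e: e → i → c.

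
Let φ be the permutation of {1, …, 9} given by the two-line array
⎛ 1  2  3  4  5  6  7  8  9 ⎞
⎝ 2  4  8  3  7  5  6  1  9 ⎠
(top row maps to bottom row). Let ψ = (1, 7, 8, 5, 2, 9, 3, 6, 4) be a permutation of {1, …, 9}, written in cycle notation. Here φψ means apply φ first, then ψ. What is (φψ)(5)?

φ(5) = 7, then ψ(7) = 8; composing gives (φψ)(5) = 8.

8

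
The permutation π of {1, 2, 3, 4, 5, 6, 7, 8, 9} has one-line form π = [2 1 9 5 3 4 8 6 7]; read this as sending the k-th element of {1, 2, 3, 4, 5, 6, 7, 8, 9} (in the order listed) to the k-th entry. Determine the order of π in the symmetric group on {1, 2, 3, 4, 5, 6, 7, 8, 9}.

Decomposing into disjoint cycles gives cycle lengths 7, 2.
The order of π is the least common multiple of its cycle lengths: lcm(7, 2) = 14.

14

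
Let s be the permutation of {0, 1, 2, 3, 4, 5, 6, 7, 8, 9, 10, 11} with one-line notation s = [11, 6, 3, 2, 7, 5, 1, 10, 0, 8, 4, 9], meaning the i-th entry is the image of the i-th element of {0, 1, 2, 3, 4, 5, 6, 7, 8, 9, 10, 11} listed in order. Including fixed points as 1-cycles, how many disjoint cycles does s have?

The cycle decomposition is (0, 11, 9, 8)(1, 6)(2, 3)(4, 7, 10)(5), which has 5 cycles (counting 1-cycles).

5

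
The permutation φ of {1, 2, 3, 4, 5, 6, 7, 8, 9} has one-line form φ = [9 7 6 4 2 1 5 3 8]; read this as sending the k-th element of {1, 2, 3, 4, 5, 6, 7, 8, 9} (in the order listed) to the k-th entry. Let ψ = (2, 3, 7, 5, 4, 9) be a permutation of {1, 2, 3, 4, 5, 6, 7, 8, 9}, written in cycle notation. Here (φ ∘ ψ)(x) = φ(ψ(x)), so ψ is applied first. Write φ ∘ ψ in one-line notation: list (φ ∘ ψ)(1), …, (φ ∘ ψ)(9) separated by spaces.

9 6 5 8 4 1 2 3 7

(φ ∘ ψ)(x) = φ(ψ(x)). Computing each image: φ(ψ(1)) = φ(1) = 9, φ(ψ(2)) = φ(3) = 6, φ(ψ(3)) = φ(7) = 5, φ(ψ(4)) = φ(9) = 8, φ(ψ(5)) = φ(4) = 4, φ(ψ(6)) = φ(6) = 1, φ(ψ(7)) = φ(5) = 2, φ(ψ(8)) = φ(8) = 3, φ(ψ(9)) = φ(2) = 7.
Hence φ ∘ ψ = [9 6 5 8 4 1 2 3 7].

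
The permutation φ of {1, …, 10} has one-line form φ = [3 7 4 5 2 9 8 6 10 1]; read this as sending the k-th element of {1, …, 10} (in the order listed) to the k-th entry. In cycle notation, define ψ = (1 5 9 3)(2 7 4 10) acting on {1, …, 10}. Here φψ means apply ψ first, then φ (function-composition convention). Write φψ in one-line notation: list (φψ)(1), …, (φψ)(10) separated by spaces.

(φψ)(x) = φ(ψ(x)). Computing each image: φ(ψ(1)) = φ(5) = 2, φ(ψ(2)) = φ(7) = 8, φ(ψ(3)) = φ(1) = 3, φ(ψ(4)) = φ(10) = 1, φ(ψ(5)) = φ(9) = 10, φ(ψ(6)) = φ(6) = 9, φ(ψ(7)) = φ(4) = 5, φ(ψ(8)) = φ(8) = 6, φ(ψ(9)) = φ(3) = 4, φ(ψ(10)) = φ(2) = 7.
Hence φψ = [2 8 3 1 10 9 5 6 4 7].

2 8 3 1 10 9 5 6 4 7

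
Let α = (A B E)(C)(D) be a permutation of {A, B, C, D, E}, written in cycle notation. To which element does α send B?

E

In the cycle (A B E), B is followed by E, so α(B) = E.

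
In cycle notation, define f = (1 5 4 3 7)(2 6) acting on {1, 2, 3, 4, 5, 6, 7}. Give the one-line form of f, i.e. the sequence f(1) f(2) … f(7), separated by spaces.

5 6 7 3 4 2 1

Each element maps to the next entry in its cycle (wrapping to the front): 1→5, 2→6, 3→7, 4→3, 5→4, 6→2, 7→1.
Listing these in domain order gives 5 6 7 3 4 2 1.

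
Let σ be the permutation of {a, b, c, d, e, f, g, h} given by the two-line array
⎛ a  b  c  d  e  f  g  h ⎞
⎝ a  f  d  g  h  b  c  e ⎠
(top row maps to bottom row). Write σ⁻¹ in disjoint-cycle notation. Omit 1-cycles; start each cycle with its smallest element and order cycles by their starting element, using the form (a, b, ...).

(b, f)(c, g, d)(e, h)

The cycle decomposition of σ is (b, f)(c, d, g)(e, h).
The inverse reverses every cycle; in canonical form, σ⁻¹ = (b, f)(c, g, d)(e, h).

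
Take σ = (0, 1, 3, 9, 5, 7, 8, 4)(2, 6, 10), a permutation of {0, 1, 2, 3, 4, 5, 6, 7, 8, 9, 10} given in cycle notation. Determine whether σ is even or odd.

odd

The cycle lengths are 8, 3.
A cycle is odd iff its length is even; σ has 1 even-length cycle, so sgn(σ) = (−1)^1 and σ is odd.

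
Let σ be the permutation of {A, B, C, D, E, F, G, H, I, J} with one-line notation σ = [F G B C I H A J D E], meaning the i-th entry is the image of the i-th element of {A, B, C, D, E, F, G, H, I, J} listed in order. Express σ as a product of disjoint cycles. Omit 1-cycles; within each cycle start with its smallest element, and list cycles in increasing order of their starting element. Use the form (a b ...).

(A F H J E I D C B G)

Start at A and follow images: A → F → H → J → E → I → D → C → B → G → A, giving the cycle (A F H J E I D C B G).
Continuing from each remaining unvisited element yields (A F H J E I D C B G).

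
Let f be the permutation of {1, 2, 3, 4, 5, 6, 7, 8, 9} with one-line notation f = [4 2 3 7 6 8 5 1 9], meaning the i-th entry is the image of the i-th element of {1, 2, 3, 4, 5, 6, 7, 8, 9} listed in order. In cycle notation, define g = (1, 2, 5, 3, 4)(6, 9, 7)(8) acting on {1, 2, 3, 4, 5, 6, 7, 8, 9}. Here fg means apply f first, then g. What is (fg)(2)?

First apply f: f(2) = 2, then g(2) = 5. Thus (fg)(2) = 5.

5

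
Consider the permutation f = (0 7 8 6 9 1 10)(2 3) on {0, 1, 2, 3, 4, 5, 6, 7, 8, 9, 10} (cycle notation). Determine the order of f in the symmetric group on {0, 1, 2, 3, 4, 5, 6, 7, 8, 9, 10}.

The cycle type of f is (7, 2, 1, 1).
The order of f is the least common multiple of its cycle lengths: lcm(7, 2) = 14.

14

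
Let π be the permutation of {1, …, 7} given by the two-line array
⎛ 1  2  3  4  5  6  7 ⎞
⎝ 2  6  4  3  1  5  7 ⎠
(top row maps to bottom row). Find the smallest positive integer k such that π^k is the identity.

4

Decomposing into disjoint cycles gives cycle lengths 4, 2, 1.
Since disjoint cycles commute, ord(π) = lcm(4, 2) = 4.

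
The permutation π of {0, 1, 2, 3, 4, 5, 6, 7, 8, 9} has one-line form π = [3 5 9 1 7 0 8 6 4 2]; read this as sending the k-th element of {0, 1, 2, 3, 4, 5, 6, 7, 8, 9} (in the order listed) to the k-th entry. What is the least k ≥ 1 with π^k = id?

4

Writing π as disjoint cycles, the cycle lengths are 4, 4, 2.
The order of π is the least common multiple of its cycle lengths: lcm(4, 4, 2) = 4.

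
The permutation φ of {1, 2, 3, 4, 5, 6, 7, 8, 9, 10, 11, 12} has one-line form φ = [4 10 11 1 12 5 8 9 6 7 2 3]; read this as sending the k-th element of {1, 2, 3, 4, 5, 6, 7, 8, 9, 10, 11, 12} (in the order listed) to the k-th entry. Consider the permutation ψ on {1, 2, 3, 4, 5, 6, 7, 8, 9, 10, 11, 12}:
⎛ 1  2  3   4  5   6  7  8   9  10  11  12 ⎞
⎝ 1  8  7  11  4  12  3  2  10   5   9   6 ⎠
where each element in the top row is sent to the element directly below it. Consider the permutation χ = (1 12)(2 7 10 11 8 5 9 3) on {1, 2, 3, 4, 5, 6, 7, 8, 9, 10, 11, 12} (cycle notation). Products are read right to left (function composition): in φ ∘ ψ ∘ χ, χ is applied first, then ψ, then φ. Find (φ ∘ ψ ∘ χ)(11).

10

Apply the permutations in order: χ(11) = 8, then ψ(8) = 2, then φ(2) = 10. So (φ ∘ ψ ∘ χ)(11) = 10.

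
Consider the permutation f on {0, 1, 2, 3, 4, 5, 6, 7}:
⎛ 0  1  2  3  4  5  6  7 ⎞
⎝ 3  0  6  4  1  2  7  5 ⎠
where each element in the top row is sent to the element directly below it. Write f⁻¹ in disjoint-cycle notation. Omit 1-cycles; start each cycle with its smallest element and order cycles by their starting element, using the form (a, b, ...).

The cycle decomposition of f is (0, 3, 4, 1)(2, 6, 7, 5).
Reversing each cycle (and rotating so the smallest element leads) gives f⁻¹ = (0, 1, 4, 3)(2, 5, 7, 6).

(0, 1, 4, 3)(2, 5, 7, 6)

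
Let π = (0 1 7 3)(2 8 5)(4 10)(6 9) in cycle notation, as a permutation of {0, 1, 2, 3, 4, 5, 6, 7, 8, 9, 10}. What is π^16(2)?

2 lies in the 3-cycle (2 8 5).
Since the cycle has length 3, π^16 acts on it the same as π^1 (16 mod 3 = 1).
Advancing 1 step from 2: 2 → 8.

8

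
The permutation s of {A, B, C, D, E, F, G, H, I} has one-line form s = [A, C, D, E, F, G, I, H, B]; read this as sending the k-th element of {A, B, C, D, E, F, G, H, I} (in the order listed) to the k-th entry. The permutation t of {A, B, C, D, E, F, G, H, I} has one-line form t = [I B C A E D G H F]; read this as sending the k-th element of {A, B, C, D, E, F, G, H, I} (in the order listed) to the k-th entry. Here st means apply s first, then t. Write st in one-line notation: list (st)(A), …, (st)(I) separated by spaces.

I C A E D G F H B

For each element, apply s then t: A → A → I; B → C → C; C → D → A; D → E → E; E → F → D; F → G → G; G → I → F; H → H → H; I → B → B.
Collecting the images, st = [I C A E D G F H B].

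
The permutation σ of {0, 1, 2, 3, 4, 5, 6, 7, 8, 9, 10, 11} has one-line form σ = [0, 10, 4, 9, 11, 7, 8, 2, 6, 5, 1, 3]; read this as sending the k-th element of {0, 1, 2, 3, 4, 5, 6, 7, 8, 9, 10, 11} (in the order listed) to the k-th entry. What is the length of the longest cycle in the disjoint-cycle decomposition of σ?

Decomposing into disjoint cycles gives (1 10)(2 4 11 3 9 5 7)(6 8); the longest has length 7.

7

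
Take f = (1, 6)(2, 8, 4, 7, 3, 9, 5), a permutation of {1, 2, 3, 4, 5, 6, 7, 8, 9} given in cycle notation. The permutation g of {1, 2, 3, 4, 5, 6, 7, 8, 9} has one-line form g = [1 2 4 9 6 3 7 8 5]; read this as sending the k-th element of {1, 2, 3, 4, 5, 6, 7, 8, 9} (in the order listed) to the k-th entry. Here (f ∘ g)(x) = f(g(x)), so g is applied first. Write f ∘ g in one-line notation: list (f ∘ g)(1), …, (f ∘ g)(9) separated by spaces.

6 8 7 5 1 9 3 4 2

(f ∘ g)(x) = f(g(x)). Computing each image: f(g(1)) = f(1) = 6, f(g(2)) = f(2) = 8, f(g(3)) = f(4) = 7, f(g(4)) = f(9) = 5, f(g(5)) = f(6) = 1, f(g(6)) = f(3) = 9, f(g(7)) = f(7) = 3, f(g(8)) = f(8) = 4, f(g(9)) = f(5) = 2.
Hence f ∘ g = [6 8 7 5 1 9 3 4 2].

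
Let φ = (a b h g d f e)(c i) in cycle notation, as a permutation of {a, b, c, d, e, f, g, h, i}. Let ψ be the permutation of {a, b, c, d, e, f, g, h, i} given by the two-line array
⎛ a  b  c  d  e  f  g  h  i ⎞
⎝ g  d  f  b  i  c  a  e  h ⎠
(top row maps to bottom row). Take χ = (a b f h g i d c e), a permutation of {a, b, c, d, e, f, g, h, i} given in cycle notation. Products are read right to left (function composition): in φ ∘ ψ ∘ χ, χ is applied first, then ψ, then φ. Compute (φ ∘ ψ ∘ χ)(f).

Apply the permutations in order: χ(f) = h, then ψ(h) = e, then φ(e) = a. So (φ ∘ ψ ∘ χ)(f) = a.

a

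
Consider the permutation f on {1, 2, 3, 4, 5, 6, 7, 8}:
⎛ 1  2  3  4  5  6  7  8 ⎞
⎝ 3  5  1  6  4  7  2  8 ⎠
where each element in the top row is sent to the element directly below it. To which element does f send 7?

The entry below 7 in the array is 2, so f(7) = 2.

2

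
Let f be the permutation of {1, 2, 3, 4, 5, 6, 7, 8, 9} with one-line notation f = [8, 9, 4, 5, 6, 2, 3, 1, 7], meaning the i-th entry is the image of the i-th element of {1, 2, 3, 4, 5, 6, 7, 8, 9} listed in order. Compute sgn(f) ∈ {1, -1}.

In disjoint-cycle form the cycle lengths are 7, 2.
A cycle of length ℓ contributes ℓ−1 transpositions, so f is a product of 6 + 1 = 7 transpositions — odd.

-1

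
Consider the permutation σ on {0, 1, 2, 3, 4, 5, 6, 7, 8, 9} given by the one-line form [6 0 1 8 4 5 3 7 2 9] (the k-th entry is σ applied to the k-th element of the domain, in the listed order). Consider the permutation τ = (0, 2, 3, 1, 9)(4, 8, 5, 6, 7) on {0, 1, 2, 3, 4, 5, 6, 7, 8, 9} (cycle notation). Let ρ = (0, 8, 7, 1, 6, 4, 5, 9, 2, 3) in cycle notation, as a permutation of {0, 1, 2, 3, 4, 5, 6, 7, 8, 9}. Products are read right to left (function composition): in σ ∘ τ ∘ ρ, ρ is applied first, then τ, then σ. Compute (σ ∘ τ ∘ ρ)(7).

Apply the permutations in order: ρ(7) = 1, then τ(1) = 9, then σ(9) = 9. So (σ ∘ τ ∘ ρ)(7) = 9.

9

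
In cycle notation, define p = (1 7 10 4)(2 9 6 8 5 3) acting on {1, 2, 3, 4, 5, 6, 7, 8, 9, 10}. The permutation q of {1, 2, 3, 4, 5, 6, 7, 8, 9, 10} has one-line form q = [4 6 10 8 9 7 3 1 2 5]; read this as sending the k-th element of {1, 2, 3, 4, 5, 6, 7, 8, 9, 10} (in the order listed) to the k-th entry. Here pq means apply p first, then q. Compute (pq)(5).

10

First apply p: p(5) = 3, then q(3) = 10. Thus (pq)(5) = 10.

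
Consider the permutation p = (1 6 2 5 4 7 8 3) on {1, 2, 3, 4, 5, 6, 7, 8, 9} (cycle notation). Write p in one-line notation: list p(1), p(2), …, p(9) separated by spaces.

6 5 1 7 4 2 8 3 9

Image by image: 1→6, 2→5, 3→1, 4→7, 5→4, 6→2, 7→8, 8→3, 9→9.
Listing these in domain order gives 6 5 1 7 4 2 8 3 9.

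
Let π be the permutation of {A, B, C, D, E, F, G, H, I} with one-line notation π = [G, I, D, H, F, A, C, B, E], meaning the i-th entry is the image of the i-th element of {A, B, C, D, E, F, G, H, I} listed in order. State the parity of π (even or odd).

even

In disjoint-cycle form the cycle lengths are 9.
A cycle is odd iff its length is even; π has 0 even-length cycles, so sgn(π) = (−1)^0 and π is even.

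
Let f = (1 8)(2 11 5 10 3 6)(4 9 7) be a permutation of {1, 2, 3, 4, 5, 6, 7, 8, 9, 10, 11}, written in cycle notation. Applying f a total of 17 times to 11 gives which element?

2

11 lies in the 6-cycle (2 11 5 10 3 6).
Powers repeat with period 6 on this cycle, and 17 mod 6 = 5, so f^17(11) = f^5(11).
Stepping 5 places around the cycle: 11 → 5 → 10 → 3 → 6 → 2.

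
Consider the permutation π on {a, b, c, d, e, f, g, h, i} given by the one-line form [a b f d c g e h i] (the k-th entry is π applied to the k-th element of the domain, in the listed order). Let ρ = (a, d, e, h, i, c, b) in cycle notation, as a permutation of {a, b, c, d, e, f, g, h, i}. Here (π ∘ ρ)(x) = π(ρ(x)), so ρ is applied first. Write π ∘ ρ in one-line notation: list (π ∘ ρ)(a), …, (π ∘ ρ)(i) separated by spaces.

d a b c h g e i f

Chase each element through ρ then π: a → d → d; b → a → a; c → b → b; d → e → c; e → h → h; f → f → g; g → g → e; h → i → i; i → c → f.
Collecting the images, π ∘ ρ = [d a b c h g e i f].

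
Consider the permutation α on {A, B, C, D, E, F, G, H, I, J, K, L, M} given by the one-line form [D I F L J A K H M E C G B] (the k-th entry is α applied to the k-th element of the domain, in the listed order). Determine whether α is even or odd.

odd

In disjoint-cycle form the cycle lengths are 7, 3, 2, 1.
A cycle is odd iff its length is even; α has 1 even-length cycle, so sgn(α) = (−1)^1 and α is odd.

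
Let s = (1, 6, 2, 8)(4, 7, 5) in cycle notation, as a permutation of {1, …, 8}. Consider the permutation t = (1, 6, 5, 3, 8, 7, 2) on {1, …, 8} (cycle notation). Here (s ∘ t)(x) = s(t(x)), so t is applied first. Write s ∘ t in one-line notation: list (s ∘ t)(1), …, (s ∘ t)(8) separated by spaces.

Chase each element through t then s: 1 → 6 → 2; 2 → 1 → 6; 3 → 8 → 1; 4 → 4 → 7; 5 → 3 → 3; 6 → 5 → 4; 7 → 2 → 8; 8 → 7 → 5.
So s ∘ t in one-line form is 2 6 1 7 3 4 8 5.

2 6 1 7 3 4 8 5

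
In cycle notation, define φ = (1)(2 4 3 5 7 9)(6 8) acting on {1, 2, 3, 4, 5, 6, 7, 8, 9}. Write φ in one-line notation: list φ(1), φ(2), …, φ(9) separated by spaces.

Image by image: 1→1, 2→4, 3→5, 4→3, 5→7, 6→8, 7→9, 8→6, 9→2.
Listing these in domain order gives 1 4 5 3 7 8 9 6 2.

1 4 5 3 7 8 9 6 2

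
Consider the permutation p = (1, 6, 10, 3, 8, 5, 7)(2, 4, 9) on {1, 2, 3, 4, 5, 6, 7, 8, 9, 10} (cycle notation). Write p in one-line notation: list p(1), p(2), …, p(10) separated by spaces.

Reading each image from the cycles: 1→6, 2→4, 3→8, 4→9, 5→7, 6→10, 7→1, 8→5, 9→2, 10→3.
Listing these in domain order gives 6 4 8 9 7 10 1 5 2 3.

6 4 8 9 7 10 1 5 2 3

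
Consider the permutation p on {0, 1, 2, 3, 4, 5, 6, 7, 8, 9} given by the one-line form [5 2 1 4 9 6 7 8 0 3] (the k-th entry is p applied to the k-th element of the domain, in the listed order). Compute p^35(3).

9

Tracing 3 → 4 → … returns to 3 after 3 steps, so 3 lies in a 3-cycle (3, 4, 9).
Since the cycle has length 3, p^35 acts on it the same as p^2 (35 mod 3 = 2).
Advancing 2 steps from 3: 3 → 4 → 9.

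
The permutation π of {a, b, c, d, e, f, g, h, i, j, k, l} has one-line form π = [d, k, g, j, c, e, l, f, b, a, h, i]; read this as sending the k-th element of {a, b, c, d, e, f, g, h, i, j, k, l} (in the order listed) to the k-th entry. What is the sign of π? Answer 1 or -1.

1

In disjoint-cycle form the cycle lengths are 9, 3.
A cycle is odd iff its length is even; π has 0 even-length cycles, so sgn(π) = (−1)^0 and π is even.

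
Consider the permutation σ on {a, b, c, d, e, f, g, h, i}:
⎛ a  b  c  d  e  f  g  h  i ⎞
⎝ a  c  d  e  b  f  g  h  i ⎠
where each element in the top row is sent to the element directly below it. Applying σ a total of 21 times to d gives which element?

e

Tracing d → e → … returns to d after 4 steps, so d lies in a 4-cycle (b, c, d, e).
On a 4-cycle, σ^4 is the identity, so σ^21 = σ^1 there (21 ≡ 1 mod 4).
Stepping 1 place around the cycle: d → e.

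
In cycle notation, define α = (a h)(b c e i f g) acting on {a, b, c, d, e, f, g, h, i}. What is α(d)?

d does not appear in any cycle of α, so it is a fixed point: α(d) = d.

d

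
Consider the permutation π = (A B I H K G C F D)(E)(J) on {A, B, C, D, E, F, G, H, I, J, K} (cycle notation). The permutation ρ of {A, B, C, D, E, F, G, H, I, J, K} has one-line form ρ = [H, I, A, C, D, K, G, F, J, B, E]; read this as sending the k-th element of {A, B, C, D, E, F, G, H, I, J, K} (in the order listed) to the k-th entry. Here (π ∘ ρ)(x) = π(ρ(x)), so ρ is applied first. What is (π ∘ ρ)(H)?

(π ∘ ρ)(H) = π(ρ(H)). ρ(H) = F, then π(F) = D. So (π ∘ ρ)(H) = D.

D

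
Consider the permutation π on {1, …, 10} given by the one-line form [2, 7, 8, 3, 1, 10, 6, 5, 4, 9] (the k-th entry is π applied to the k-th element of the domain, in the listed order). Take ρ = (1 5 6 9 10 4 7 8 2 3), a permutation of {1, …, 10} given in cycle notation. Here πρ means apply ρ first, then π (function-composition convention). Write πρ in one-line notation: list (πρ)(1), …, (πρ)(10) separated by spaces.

1 8 2 6 10 4 5 7 9 3

(πρ)(x) = π(ρ(x)). Computing each image: π(ρ(1)) = π(5) = 1, π(ρ(2)) = π(3) = 8, π(ρ(3)) = π(1) = 2, π(ρ(4)) = π(7) = 6, π(ρ(5)) = π(6) = 10, π(ρ(6)) = π(9) = 4, π(ρ(7)) = π(8) = 5, π(ρ(8)) = π(2) = 7, π(ρ(9)) = π(10) = 9, π(ρ(10)) = π(4) = 3.
Hence πρ = [1 8 2 6 10 4 5 7 9 3].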